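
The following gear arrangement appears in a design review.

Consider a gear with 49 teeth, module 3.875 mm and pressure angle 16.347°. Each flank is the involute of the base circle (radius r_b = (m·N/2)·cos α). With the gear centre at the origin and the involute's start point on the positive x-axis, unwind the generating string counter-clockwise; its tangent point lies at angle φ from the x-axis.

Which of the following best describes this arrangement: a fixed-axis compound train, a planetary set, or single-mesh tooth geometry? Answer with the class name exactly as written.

single-mesh tooth geometry

single-mesh involute tooth geometry (49T wheel at module 3.875)
classification: single-mesh tooth geometry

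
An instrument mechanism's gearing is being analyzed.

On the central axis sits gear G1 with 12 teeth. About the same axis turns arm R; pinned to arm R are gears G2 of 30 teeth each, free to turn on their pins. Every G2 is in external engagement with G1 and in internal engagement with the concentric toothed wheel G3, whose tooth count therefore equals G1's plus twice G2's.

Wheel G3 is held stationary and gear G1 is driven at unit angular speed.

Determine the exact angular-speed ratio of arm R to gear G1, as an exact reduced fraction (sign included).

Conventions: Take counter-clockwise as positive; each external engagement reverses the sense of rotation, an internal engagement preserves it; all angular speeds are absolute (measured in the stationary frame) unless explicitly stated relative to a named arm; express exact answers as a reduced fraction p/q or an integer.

1/7

topology: planetary set — G1 12T / G2 30T / G3 72T, arm = carrier (Willis)
ring teeth: 12 + 2·30 = 72
12(ω_sun−ω_arm) = −72(ω_ring−ω_arm),  ω_ring = 0, ω_sun = 1
12(1−ω_arm) = −72(0−ω_arm)  ⇒  84·ω_arm = 12  ⇒  ω_arm = 1/7
ω_out/ω_in = 1/7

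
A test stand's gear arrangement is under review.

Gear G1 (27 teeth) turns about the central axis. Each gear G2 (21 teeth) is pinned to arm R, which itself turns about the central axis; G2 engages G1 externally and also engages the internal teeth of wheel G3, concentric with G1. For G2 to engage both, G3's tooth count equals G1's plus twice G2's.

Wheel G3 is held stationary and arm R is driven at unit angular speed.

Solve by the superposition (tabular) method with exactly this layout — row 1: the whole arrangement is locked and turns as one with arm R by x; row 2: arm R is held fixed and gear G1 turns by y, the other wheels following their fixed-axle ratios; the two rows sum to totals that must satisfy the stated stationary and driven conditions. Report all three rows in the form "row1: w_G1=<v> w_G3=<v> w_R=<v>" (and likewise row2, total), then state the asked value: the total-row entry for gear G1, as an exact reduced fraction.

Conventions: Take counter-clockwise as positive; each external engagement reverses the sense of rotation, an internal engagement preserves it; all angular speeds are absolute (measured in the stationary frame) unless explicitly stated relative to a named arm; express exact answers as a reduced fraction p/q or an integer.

recognized (axles ride arm R): planetary set, 27/21/69 teeth
row 1: whole set turns with the arm by x
superposition row 2 [arm held]: sun y, ring −(27/69)·y, arm 0
boundary: total ω_ring = x − (27/69)·y = 0 and total ω_arm = x = 1  ⇒  y = 23/9, x = 1
row 2 ring = −(27/69)·23/9 = -1
totals (row 1 + row 2): sun 1 + 23/9 = 32/9, ring 1 + (-1) = 0, arm 1 + 0 = 1
asked cell (total, sun) = 32/9

row1: w_G1=1 w_G3=1 w_R=1
row2: w_G1=23/9 w_G3=-1 w_R=0
total: w_G1=32/9 w_G3=0 w_R=1
asked value: 32/9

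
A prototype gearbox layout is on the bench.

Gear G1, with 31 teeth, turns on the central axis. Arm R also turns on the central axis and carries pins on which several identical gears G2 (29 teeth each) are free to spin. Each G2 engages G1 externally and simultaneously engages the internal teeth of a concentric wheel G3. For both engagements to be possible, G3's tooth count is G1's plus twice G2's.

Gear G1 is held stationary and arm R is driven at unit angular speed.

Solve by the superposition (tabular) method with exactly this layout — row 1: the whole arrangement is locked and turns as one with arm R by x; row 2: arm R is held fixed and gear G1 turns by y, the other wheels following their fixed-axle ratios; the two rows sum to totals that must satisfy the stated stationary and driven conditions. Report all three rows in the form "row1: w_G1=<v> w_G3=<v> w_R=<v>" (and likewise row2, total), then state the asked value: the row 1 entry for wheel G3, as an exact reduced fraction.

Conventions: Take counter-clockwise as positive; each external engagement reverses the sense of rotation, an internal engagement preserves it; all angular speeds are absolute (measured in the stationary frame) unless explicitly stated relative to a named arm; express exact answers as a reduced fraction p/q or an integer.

row1: w_G1=1 w_G3=1 w_R=1
row2: w_G1=-1 w_G3=31/89 w_R=0
total: w_G1=0 w_G3=120/89 w_R=1
asked value: 1

recognized (axles ride arm R): planetary set, 31/29/89 teeth
row 1: whole set turns with the arm by x
row 2: sun turns y, ring = −(31/89)·y, arm 0
boundary: total ω_sun = x + y = 0 and total ω_arm = x = 1  ⇒  y = -1, x = 1
row 2 ring = −(31/89)·(-1) = 31/89
totals (row 1 + row 2): sun 1 + (-1) = 0, ring 1 + 31/89 = 120/89, arm 1 + 0 = 1
asked cell (row1, ring) = 1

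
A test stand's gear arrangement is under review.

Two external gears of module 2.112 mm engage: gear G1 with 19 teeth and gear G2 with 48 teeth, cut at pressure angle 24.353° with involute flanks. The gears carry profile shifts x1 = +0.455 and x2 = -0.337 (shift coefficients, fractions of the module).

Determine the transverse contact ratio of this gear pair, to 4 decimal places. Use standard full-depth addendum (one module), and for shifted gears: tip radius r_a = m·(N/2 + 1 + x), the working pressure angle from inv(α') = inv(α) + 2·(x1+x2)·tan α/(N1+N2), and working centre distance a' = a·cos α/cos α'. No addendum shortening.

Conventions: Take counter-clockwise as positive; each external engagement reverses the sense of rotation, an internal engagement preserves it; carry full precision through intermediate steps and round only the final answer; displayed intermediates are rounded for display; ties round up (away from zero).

class = single-mesh tooth geometry [involute pair 19T × 48T, m = 2.112]
base radii: r_b1 = 18.278750, r_b2 = 46.177895
tip radii: r_a1 = 23.136960, r_a2 = 52.088256
inv(α') = inv(24.353°) + 2·(+0.455-0.337)·tan α/(19+48) = 0.02918570  ⇒  α' = 24.78993°
a' = a·cos α / cos α' = 70.7520·cos 24.353°/cos 24.78993° = 70.999128
action lengths: √(r_a1²−r_b1²) = 14.184718, √(r_a2²−r_b2²) = 24.099553
base pitch p_b = π·m·cos α = 6.044672
CR = (14.184718 + 24.099553 − 70.999128·sin 24.78993°)/6.044672 = 1.408657
contact ratio ≈ 1.4087

1.4087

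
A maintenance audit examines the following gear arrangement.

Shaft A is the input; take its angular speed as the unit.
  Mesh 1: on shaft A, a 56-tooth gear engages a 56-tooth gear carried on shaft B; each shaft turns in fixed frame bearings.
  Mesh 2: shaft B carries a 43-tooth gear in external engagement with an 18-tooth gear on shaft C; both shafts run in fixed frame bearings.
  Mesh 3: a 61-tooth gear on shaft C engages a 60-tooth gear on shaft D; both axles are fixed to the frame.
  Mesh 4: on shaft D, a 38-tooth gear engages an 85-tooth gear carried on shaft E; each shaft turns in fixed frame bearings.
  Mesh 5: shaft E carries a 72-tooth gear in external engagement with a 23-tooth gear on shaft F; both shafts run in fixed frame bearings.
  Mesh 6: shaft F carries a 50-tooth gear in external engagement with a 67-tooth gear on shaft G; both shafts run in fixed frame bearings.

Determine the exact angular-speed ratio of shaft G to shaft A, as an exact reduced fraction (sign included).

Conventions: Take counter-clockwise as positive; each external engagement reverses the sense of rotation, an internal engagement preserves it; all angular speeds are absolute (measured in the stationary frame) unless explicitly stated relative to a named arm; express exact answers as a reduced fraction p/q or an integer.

199348/78591

class = fixed-axis compound train [6 meshes; 6 ratios multiply, 6 sense flips]
mesh 1 [56T→56T]: running ratio 1, sense −
mesh 2 [43T→18T]: running ratio 43/18, sense +
mesh 3 [61T→60T]: running ratio 2623/1080, sense −
mesh 4 [38T→85T]: running ratio 49837/45900, sense +
mesh 5 [72T→23T]: running ratio 99674/29325, sense −
mesh 6 [50T→67T]: running ratio 199348/78591, sense +
ω_out/ω_in = 199348/78591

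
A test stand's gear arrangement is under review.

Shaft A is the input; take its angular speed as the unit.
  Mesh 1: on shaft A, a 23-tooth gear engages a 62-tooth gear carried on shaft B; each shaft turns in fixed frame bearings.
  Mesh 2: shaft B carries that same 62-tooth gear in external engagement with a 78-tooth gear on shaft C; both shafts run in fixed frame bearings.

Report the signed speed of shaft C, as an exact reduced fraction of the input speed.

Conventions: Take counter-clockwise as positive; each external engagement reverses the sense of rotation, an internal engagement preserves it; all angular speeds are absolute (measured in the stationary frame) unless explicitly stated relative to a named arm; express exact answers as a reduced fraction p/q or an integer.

23/78

2-mesh fixed-axis compound train (all bearings frame-fixed)
mesh 1 [23T→62T]: |ω|/ω_in = 1×23/62 = 23/62, sense flips to −
mesh 2 [62T→78T]: |ω|/ω_in = (23/62)×62/78 = 23/78, sense flips to +
signed output speed (× input speed) = 23/78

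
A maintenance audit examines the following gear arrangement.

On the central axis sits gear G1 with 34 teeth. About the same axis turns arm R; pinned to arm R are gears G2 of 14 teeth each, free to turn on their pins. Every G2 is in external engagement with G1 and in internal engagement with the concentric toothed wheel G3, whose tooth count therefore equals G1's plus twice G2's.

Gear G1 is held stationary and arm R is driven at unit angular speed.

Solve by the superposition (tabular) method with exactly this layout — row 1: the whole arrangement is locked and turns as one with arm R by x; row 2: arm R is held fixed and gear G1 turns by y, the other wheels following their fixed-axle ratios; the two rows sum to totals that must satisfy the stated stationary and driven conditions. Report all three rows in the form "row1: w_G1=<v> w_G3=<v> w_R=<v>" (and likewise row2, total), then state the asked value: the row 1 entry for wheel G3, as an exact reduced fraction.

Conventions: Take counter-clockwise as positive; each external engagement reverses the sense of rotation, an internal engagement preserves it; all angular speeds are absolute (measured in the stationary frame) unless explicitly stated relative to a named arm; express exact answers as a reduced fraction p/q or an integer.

row1: w_G1=1 w_G3=1 w_R=1
row2: w_G1=-1 w_G3=17/31 w_R=0
total: w_G1=0 w_G3=48/31 w_R=1
asked value: 1

recognized (axles ride arm R): planetary set, 34/14/62 teeth
superposition row 1 [locked train]: every member turns x
row 2 (arm held, sun turns y): ω_ring = −(34/62)·y, ω_arm = 0
boundary: total ω_sun = x + y = 0 and total ω_arm = x = 1  ⇒  y = -1, x = 1
row 2 ring = −(34/62)·(-1) = 17/31
totals (row 1 + row 2): sun 1 + (-1) = 0, ring 1 + 17/31 = 48/31, arm 1 + 0 = 1
asked cell (row1, ring) = 1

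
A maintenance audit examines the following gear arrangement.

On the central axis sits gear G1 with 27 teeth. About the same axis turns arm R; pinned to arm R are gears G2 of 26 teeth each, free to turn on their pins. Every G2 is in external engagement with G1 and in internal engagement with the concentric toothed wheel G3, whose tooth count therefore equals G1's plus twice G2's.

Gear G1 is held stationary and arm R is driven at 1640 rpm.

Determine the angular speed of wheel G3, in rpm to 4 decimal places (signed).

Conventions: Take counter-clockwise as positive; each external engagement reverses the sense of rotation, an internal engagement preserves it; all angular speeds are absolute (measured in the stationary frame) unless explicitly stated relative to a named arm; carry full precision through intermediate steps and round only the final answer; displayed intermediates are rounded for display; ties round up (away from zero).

+2200.5063 rpm

topology: planetary set — G1 27T / G2 26T / G3 79T, arm = carrier (Willis)
normalise by the input: solve with ω_arm = 1, then scale by 1640 rpm
ring teeth: 27 + 2·26 = 79
27(ω_sun−ω_arm) = −79(ω_ring−ω_arm),  ω_sun = 0, ω_arm = 1
ω_ring = 1 − (27/79)(0−1) = 106/79
scale: ω_ring = 106/79 × 1640 rpm = +2200.5063 rpm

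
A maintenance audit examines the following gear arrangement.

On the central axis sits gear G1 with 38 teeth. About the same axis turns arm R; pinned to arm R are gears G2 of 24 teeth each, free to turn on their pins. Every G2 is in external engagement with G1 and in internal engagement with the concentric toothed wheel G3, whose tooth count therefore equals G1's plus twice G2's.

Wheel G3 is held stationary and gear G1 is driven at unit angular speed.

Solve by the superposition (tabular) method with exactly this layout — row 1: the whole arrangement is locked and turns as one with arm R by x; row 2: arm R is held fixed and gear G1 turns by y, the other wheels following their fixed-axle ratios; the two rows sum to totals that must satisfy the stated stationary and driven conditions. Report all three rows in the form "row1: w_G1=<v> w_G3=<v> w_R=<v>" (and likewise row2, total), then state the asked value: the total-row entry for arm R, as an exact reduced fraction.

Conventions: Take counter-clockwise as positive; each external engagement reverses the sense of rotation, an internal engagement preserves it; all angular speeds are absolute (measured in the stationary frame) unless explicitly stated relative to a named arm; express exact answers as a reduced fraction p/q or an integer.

topology: planetary set — G1 38T / G2 24T / G3 86T, arm = carrier (Willis)
row 1: whole set turns with the arm by x
row 2 — arm fixed, fixed-axis ratios: sun y, ring −(38/86)·y, arm 0
boundary: total ω_ring = x − (38/86)·y = 0 and total ω_sun = x + y = 1  ⇒  y = 43/62, x = 19/62
row 2 ring = −(38/86)·43/62 = -19/62
totals (row 1 + row 2): sun 19/62 + 43/62 = 1, ring 19/62 + (-19/62) = 0, arm 19/62 + 0 = 19/62
asked cell (total, arm) = 19/62

row1: w_G1=19/62 w_G3=19/62 w_R=19/62
row2: w_G1=43/62 w_G3=-19/62 w_R=0
total: w_G1=1 w_G3=0 w_R=19/62
asked value: 19/62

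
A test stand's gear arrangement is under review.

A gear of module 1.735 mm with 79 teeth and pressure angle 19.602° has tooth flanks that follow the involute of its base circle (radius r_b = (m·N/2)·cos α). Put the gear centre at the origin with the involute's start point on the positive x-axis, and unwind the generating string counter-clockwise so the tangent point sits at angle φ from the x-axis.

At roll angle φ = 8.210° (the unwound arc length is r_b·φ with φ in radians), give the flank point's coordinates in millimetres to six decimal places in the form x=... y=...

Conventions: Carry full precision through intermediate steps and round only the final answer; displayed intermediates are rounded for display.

single-mesh involute tooth geometry (79T wheel at module 1.735)
pitch radius r_p = m·N/2 = 1.735·79/2 = 68.532500
base radius r_b = r_p·cos α = 68.532500·cos 19.602° = 64.560750
roll angle φ = 8.210° = 0.14329153 rad
x = r_b·(cos φ + φ·sin φ) = 65.220147
y = r_b·(sin φ − φ·cos φ) = 0.063185

x=65.220147 y=0.063185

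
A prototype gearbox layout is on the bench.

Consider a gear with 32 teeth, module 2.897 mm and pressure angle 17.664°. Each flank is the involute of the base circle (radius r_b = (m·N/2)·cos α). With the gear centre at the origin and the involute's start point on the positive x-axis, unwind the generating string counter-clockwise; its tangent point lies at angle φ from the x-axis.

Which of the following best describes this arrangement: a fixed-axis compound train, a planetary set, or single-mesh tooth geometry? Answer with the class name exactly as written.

single-mesh tooth geometry

topology: single-mesh involute geometry — m = 2.897, N = 32
classification: single-mesh tooth geometry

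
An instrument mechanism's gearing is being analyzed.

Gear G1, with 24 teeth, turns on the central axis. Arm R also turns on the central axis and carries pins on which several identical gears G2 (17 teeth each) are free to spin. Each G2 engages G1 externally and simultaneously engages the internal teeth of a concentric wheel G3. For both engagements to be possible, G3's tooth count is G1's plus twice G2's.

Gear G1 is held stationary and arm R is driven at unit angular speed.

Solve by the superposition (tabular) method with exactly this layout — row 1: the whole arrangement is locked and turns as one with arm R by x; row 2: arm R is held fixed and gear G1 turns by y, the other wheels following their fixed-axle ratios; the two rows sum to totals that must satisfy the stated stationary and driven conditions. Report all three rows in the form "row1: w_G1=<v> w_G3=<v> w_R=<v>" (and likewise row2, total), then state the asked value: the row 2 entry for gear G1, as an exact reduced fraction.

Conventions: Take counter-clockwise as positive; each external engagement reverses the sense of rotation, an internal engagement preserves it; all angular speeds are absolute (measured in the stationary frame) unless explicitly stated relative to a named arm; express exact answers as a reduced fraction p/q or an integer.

row1: w_G1=1 w_G3=1 w_R=1
row2: w_G1=-1 w_G3=12/29 w_R=0
total: w_G1=0 w_G3=41/29 w_R=1
asked value: -1

planetary set (24T centre, 17T on arm, 58T internal) — Willis relation
row 1 (train locked, turned with arm): all members turn x
row 2 (arm held, sun turns y): ω_ring = −(24/58)·y, ω_arm = 0
boundary: total ω_sun = x + y = 0 and total ω_arm = x = 1  ⇒  y = -1, x = 1
row 2 ring = −(24/58)·(-1) = 12/29
totals (row 1 + row 2): sun 1 + (-1) = 0, ring 1 + 12/29 = 41/29, arm 1 + 0 = 1
asked cell (row2, sun) = -1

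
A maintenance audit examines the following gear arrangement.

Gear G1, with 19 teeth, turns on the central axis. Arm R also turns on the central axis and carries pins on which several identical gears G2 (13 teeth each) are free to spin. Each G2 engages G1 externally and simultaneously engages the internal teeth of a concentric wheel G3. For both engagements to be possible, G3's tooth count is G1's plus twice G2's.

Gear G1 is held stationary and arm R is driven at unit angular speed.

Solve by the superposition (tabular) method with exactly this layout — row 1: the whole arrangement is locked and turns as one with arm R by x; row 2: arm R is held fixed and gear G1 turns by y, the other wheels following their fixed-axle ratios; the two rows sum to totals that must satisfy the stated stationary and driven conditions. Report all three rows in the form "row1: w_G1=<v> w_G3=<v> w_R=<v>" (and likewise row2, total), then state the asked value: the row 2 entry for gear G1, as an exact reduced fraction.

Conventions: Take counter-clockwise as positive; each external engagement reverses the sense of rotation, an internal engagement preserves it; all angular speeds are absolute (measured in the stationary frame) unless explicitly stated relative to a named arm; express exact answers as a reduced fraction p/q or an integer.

row1: w_G1=1 w_G3=1 w_R=1
row2: w_G1=-1 w_G3=19/45 w_R=0
total: w_G1=0 w_G3=64/45 w_R=1
asked value: -1

topology: planetary set — G1 19T / G2 13T / G3 45T, arm = carrier (Willis)
row 1 — lock + rotate with arm: ω_sun = ω_ring = ω_arm = x
row 2 (arm held, sun turns y): ω_ring = −(19/45)·y, ω_arm = 0
boundary: total ω_sun = x + y = 0 and total ω_arm = x = 1  ⇒  y = -1, x = 1
row 2 ring = −(19/45)·(-1) = 19/45
totals (row 1 + row 2): sun 1 + (-1) = 0, ring 1 + 19/45 = 64/45, arm 1 + 0 = 1
asked cell (row2, sun) = -1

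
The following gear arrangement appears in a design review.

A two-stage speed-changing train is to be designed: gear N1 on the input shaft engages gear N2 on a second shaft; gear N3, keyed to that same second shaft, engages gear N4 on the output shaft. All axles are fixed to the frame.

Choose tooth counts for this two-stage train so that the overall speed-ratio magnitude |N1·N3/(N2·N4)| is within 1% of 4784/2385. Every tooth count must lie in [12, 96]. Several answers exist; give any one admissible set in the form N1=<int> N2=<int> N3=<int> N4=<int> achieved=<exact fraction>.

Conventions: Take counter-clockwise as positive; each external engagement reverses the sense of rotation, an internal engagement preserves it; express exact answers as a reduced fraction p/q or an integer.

N1=52 N2=45 N3=92 N4=53 achieved=4784/2385

2-stage fixed-axis compound train for ratio 4784/2385
target = 4784/2385 in lowest terms: an exact hit needs N1·N3 = k·4784 and N2·N4 = k·2385 for one integer k, every count in [12, 96]; additionally prefer no 1:1 stage (N1 ≠ N2, N3 ≠ N4)
k = 1: N1·N3 = 4784 = 52·92, N2·N4 = 2385 = 45·53
achieved = 52·92/(45·53) = 4784/2385; |achieved − target| = 0 ≤ 1196/59625 ✓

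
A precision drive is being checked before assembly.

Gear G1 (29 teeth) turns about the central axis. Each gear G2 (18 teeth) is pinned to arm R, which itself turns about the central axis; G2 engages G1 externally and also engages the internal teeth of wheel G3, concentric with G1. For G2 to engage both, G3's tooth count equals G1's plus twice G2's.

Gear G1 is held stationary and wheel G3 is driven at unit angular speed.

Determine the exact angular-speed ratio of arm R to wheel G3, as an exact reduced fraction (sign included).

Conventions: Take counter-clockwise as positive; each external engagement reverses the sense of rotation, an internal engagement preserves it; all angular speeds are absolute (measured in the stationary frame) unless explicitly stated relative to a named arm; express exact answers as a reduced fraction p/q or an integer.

65/94

class = planetary set [G3 = 29+2·18 = 65; Willis about the carrier]
ring teeth: 29 + 2·18 = 65
29(ω_sun−ω_arm) = −65(ω_ring−ω_arm),  ω_sun = 0, ω_ring = 1
29(0−ω_arm) = −65(1−ω_arm)  ⇒  94·ω_arm = 65  ⇒  ω_arm = 65/94
ω_out/ω_in = 65/94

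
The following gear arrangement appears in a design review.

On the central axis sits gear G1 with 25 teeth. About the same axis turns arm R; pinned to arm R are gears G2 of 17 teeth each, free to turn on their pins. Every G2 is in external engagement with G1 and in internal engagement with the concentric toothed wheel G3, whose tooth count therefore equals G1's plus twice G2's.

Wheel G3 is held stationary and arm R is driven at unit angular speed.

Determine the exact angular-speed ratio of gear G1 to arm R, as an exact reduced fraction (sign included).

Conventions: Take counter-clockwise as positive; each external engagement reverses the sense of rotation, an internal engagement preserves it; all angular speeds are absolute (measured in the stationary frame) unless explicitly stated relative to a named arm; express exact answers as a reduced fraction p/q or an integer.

84/25

recognized (axles ride arm R): planetary set, 25/17/59 teeth
ring teeth: 25 + 2·17 = 59
25(ω_sun−ω_arm) = −59(ω_ring−ω_arm),  ω_ring = 0, ω_arm = 1
ω_sun = 1 − (59/25)(0−1) = 84/25
ω_out/ω_in = 84/25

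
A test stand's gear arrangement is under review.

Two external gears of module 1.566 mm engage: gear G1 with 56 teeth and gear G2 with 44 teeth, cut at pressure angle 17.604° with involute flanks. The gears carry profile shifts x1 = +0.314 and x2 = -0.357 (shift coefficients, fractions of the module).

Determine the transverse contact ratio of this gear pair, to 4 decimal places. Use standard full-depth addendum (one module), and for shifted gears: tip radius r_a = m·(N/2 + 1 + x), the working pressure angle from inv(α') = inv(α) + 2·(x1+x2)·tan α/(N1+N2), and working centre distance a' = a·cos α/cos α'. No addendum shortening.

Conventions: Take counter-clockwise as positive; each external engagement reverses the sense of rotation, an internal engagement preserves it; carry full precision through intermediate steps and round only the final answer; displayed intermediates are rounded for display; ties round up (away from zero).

1.9000

class = single-mesh tooth geometry [involute pair 56T × 44T, m = 1.566]
base radii: r_b1 = 41.794579, r_b2 = 32.838598
tip radii: r_a1 = 45.905724, r_a2 = 35.458938
inv(α') = inv(17.604°) + 2·(+0.314-0.357)·tan α/(56+44) = 0.00977489  ⇒  α' = 17.44722°
a' = a·cos α / cos α' = 78.3000·cos 17.604°/cos 17.44722° = 78.232371
action lengths: √(r_a1²−r_b1²) = 18.988120, √(r_a2²−r_b2²) = 13.377698
base pitch p_b = π·m·cos α = 4.689341
CR = (18.988120 + 13.377698 − 78.232371·sin 17.44722°)/4.689341 = 1.899974
contact ratio ≈ 1.9000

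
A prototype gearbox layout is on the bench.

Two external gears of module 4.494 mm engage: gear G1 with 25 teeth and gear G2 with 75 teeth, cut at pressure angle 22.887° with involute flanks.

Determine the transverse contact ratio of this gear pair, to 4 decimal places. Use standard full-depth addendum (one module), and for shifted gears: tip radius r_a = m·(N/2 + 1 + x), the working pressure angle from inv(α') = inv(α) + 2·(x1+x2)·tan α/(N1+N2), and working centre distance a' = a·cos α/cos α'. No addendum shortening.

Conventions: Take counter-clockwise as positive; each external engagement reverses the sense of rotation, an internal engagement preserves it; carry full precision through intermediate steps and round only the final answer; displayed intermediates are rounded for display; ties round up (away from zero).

class = single-mesh tooth geometry [involute pair 25T × 75T, m = 4.494]
base radii: r_b1 = 51.752548, r_b2 = 155.257645
tip radii: r_a1 = 60.669000, r_a2 = 173.019000
no profile shift: α' = α, a' = a
action lengths: √(r_a1²−r_b1²) = 31.660722, √(r_a2²−r_b2²) = 76.358614
base pitch p_b = π·m·cos α = 13.006834
CR = (31.660722 + 76.358614 − 224.700000·sin 22.88700°)/13.006834 = 1.586101
contact ratio ≈ 1.5861

1.5861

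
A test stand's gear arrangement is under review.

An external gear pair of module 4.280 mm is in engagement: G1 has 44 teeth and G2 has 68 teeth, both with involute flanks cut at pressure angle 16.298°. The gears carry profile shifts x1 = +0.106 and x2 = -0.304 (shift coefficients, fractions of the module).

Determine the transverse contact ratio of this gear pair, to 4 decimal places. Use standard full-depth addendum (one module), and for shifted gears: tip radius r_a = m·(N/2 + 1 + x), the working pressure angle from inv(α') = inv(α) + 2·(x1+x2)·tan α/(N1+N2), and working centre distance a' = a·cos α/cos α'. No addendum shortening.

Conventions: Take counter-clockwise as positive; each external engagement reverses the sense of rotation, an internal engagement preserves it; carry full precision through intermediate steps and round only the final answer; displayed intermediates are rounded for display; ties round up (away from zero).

recognized (one external pair, fixed centres): single-mesh tooth geometry, m = 4.280, N1 = 44, N2 = 68
base radii: r_b1 = 90.376189, r_b2 = 139.672292
tip radii: r_a1 = 98.893680, r_a2 = 148.498880
inv(α') = inv(16.298°) + 2·(+0.106-0.304)·tan α/(44+68) = 0.00689503  ⇒  α' = 15.57156°
a' = a·cos α / cos α' = 239.6800·cos 16.298°/cos 15.57156° = 238.813921
action lengths: √(r_a1²−r_b1²) = 40.151021, √(r_a2²−r_b2²) = 50.433801
base pitch p_b = π·m·cos α = 12.905690
CR = (40.151021 + 50.433801 − 238.813921·sin 15.57156°)/12.905690 = 2.051592
contact ratio ≈ 2.0516

2.0516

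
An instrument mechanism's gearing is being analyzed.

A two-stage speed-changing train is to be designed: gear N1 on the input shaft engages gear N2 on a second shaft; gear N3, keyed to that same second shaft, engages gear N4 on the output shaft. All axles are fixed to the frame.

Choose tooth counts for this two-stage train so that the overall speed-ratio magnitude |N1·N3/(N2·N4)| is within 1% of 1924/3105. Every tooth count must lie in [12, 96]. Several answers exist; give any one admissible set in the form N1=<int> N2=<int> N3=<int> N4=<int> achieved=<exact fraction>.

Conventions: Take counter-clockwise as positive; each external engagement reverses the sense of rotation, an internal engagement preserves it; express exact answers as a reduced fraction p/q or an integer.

N1=26 N2=45 N3=74 N4=69 achieved=1924/3105

topology: fixed-axis compound train — 2 stages, target 1924/3105
target = 1924/3105 in lowest terms: an exact hit needs N1·N3 = k·1924 and N2·N4 = k·3105 for one integer k, every count in [12, 96]; additionally prefer no 1:1 stage (N1 ≠ N2, N3 ≠ N4)
k = 1: N1·N3 = 1924 = 26·74, N2·N4 = 3105 = 45·69
achieved = 26·74/(45·69) = 1924/3105; |achieved − target| = 0 ≤ 481/77625 ✓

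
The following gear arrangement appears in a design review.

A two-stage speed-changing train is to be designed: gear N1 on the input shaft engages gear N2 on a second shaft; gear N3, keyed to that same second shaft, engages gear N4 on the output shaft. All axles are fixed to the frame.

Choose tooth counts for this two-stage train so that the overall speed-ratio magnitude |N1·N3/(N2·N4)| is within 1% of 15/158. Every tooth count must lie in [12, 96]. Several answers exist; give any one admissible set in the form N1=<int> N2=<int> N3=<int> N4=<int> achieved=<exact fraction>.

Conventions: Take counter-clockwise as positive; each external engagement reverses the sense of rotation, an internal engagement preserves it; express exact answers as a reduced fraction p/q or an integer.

N1=12 N2=24 N3=15 N4=79 achieved=15/158

design class (target 15/158): fixed-axis compound train
target = 15/158 in lowest terms: an exact hit needs N1·N3 = k·15 and N2·N4 = k·158 for one integer k, every count in [12, 96]; additionally prefer no 1:1 stage (N1 ≠ N2, N3 ≠ N4)
k = 1…11: no 1:1-free in-range split of k·15 and k·158 into factor pairs; take k = 12
k = 12: N1·N3 = 180 = 12·15, N2·N4 = 1896 = 24·79
achieved = 12·15/(24·79) = 15/158; |achieved − target| = 0 ≤ 3/3160 ✓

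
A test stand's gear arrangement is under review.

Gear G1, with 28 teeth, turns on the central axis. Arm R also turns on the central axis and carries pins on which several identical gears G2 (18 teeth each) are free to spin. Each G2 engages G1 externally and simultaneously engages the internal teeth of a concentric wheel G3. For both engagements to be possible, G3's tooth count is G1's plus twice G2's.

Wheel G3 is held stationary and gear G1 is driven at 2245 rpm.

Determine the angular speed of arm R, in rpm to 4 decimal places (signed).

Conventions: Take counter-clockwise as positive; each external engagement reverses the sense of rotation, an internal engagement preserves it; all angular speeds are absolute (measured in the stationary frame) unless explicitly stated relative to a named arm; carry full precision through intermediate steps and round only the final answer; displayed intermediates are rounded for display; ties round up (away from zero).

+683.2609 rpm

class = planetary set [G3 = 28+2·18 = 64; Willis about the carrier]
normalise by the input: solve with ω_sun = 1, then scale by 2245 rpm
ring teeth: 28 + 2·18 = 64
28(ω_sun−ω_arm) = −64(ω_ring−ω_arm),  ω_ring = 0, ω_sun = 1
28(1−ω_arm) = −64(0−ω_arm)  ⇒  92·ω_arm = 28  ⇒  ω_arm = 7/23
scale: ω_arm = 7/23 × 2245 rpm = +683.2609 rpm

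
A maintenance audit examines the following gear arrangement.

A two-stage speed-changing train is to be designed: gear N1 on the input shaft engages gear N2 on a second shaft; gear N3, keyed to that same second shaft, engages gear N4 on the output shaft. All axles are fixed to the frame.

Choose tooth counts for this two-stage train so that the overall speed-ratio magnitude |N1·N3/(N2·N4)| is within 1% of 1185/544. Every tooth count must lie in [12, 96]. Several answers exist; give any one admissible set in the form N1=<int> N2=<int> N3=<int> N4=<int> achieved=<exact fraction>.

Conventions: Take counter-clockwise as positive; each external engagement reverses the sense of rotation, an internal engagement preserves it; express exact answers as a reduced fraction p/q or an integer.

N1=15 N2=16 N3=79 N4=34 achieved=1185/544

topology: fixed-axis compound train — 2 stages, target 1185/544
target = 1185/544 in lowest terms: an exact hit needs N1·N3 = k·1185 and N2·N4 = k·544 for one integer k, every count in [12, 96]; additionally prefer no 1:1 stage (N1 ≠ N2, N3 ≠ N4)
k = 1: N1·N3 = 1185 = 15·79, N2·N4 = 544 = 16·34
achieved = 15·79/(16·34) = 1185/544; |achieved − target| = 0 ≤ 237/10880 ✓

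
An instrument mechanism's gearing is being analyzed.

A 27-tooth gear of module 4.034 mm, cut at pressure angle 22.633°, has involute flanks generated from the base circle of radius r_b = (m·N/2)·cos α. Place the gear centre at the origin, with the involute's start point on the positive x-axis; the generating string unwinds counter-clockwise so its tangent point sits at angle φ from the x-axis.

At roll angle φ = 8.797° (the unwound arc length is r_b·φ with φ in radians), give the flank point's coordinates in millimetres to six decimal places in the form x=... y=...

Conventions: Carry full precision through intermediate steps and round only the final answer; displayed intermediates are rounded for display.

class = single-mesh tooth geometry [base-circle involute, m = 4.034, 27T]
pitch radius r_p = m·N/2 = 4.034·27/2 = 54.459000
base radius r_b = r_p·cos α = 54.459000·cos 22.633° = 50.265043
roll angle φ = 8.797° = 0.15353661 rad
x = r_b·(cos φ + φ·sin φ) = 50.854017
y = r_b·(sin φ − φ·cos φ) = 0.060500

x=50.854017 y=0.060500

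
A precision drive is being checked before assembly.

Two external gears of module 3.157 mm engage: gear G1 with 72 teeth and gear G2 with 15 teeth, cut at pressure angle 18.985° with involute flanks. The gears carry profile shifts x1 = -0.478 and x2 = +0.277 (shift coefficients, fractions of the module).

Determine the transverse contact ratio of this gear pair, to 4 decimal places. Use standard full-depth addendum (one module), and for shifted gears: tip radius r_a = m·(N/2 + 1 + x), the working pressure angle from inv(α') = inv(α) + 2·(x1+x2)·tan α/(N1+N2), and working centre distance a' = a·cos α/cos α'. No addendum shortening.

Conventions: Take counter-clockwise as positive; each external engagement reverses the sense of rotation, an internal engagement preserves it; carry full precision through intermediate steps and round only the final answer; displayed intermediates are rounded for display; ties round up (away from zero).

1.6470

recognized (one external pair, fixed centres): single-mesh tooth geometry, m = 3.157, N1 = 72, N2 = 15
base radii: r_b1 = 107.469760, r_b2 = 22.389533
tip radii: r_a1 = 115.299954, r_a2 = 27.708989
inv(α') = inv(18.985°) + 2·(-0.478+0.277)·tan α/(72+15) = 0.01109436  ⇒  α' = 18.17931°
a' = a·cos α / cos α' = 137.3295·cos 18.985°/cos 18.17931° = 136.681798
action lengths: √(r_a1²−r_b1²) = 41.765177, √(r_a2²−r_b2²) = 16.324732
base pitch p_b = π·m·cos α = 9.378506
CR = (41.765177 + 16.324732 − 136.681798·sin 18.17931°)/9.378506 = 1.646989
contact ratio ≈ 1.6470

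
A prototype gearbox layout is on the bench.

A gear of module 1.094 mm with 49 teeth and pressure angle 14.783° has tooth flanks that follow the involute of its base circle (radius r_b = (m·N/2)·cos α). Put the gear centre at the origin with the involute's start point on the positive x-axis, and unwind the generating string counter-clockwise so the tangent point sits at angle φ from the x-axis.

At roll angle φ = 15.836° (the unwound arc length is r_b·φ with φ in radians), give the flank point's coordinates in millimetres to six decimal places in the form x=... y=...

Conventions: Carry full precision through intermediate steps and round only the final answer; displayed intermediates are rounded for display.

x=26.886848 y=0.181005

single-mesh involute tooth geometry (49T wheel at module 1.094)
pitch radius r_p = m·N/2 = 1.094·49/2 = 26.803000
base radius r_b = r_p·cos α = 26.803000·cos 14.783° = 25.915798
roll angle φ = 15.836° = 0.27639034 rad
x = r_b·(cos φ + φ·sin φ) = 26.886848
y = r_b·(sin φ − φ·cos φ) = 0.181005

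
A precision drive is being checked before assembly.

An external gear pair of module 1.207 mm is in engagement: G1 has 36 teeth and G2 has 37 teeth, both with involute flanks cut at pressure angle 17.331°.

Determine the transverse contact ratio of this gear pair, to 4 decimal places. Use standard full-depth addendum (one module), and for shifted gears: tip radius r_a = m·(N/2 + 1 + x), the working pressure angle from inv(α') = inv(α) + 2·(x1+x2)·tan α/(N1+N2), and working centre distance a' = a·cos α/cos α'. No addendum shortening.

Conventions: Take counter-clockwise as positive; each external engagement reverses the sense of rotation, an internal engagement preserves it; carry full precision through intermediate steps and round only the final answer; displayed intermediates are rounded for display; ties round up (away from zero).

1.8354

class = single-mesh tooth geometry [involute pair 36T × 37T, m = 1.207]
base radii: r_b1 = 20.739634, r_b2 = 21.315735
tip radii: r_a1 = 22.933000, r_a2 = 23.536500
no profile shift: α' = α, a' = a
action lengths: √(r_a1²−r_b1²) = 9.787239, √(r_a2²−r_b2²) = 9.980293
base pitch p_b = π·m·cos α = 3.619749
CR = (9.787239 + 9.980293 − 44.055500·sin 17.33100°)/3.619749 = 1.835425
contact ratio ≈ 1.8354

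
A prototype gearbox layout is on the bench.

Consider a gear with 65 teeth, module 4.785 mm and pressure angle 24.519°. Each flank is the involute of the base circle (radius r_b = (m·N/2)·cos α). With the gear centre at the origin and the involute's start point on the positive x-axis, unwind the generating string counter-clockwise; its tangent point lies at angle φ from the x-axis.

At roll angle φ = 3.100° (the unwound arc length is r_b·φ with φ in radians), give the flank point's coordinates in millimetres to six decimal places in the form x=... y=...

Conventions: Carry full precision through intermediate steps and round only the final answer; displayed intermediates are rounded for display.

single-mesh involute tooth geometry (65T wheel at module 4.785)
pitch radius r_p = m·N/2 = 4.785·65/2 = 155.512500
base radius r_b = r_p·cos α = 155.512500·cos 24.519° = 141.488959
roll angle φ = 3.100° = 0.05410521 rad
x = r_b·(cos φ + φ·sin φ) = 141.695903
y = r_b·(sin φ − φ·cos φ) = 0.007468

x=141.695903 y=0.007468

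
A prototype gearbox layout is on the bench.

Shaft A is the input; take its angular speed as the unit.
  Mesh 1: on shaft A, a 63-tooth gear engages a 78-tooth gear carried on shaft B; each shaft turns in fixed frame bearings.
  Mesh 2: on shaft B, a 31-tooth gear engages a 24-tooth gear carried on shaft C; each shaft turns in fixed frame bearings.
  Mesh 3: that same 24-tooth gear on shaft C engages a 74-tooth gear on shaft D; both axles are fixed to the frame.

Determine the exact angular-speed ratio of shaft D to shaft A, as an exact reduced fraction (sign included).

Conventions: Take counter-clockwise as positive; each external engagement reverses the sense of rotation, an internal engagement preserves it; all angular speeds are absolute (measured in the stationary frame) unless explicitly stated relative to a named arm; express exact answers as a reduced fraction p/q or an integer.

-651/1924

class = fixed-axis compound train [3 meshes; 3 ratios multiply, 3 sense flips]
mesh 1 [63T→78T]: running ratio 21/26, sense −
mesh 2 [31T→24T]: running ratio 217/208, sense +
mesh 3 [24T→74T]: running ratio 651/1924, sense −
ω_out/ω_in = -651/1924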